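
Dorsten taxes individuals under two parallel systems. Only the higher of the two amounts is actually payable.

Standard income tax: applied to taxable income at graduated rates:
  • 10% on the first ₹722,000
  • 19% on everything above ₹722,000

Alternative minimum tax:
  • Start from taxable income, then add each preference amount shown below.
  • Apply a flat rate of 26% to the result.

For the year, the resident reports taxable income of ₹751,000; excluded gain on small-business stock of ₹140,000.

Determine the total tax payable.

₹231,660

Alternative minimum tax:
  Adjusted income: ₹751,000 + ₹140,000 = ₹891,000
  ₹891,000 × 26% = ₹231,660

Standard income tax:
  ₹722,000 × 10% = ₹72,200
  ₹29,000 × 19% = ₹5,510
  → ₹77,710

₹231,660 > ₹77,710, so the alternative minimum tax is the binding amount.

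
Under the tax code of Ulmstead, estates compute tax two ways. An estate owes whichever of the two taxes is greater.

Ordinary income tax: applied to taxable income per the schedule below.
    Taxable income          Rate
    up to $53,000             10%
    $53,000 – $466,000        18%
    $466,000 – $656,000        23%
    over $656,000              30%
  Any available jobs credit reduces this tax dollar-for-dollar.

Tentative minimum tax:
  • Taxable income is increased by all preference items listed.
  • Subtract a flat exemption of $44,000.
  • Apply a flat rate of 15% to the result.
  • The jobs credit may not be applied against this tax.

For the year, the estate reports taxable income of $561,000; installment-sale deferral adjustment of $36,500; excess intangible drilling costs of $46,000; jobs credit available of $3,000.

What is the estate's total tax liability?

Tentative minimum tax:
  Adjusted income: $561,000 + $36,500 + $46,000 = $643,500
  Less exemption $44,000 → base $599,500
  $599,500 × 15% = $89,925

Ordinary income tax:
  $53,000 × 10% = $5,300
  $413,000 × 18% = $74,340
  $95,000 × 23% = $21,850
  → $101,490
  Less jobs credit $3,000 → $98,490

$98,490 > $89,925, so the ordinary income tax governs.

$98,490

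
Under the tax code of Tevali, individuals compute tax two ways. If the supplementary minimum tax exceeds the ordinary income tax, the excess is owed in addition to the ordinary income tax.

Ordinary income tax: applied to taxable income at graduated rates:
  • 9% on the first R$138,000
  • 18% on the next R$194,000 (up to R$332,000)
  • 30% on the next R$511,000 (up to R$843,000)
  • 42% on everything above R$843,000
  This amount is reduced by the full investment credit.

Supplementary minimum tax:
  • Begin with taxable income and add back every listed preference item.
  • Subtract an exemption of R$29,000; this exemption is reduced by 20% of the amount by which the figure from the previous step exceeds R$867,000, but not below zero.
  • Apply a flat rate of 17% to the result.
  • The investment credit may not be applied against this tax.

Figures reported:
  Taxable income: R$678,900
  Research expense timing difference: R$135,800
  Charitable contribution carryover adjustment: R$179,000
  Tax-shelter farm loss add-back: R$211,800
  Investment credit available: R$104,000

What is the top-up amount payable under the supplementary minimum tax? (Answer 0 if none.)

Supplementary minimum tax:
  Adjusted income: R$678,900 + R$135,800 + R$179,000 + R$211,800 = R$1,205,500
  Exemption: 20% × (R$1,205,500 − R$867,000) = R$67,700 ≥ R$29,000, so the exemption is fully phased out
  Base: R$1,205,500 − R$0 = R$1,205,500
  R$1,205,500 × 17% = R$204,935

Ordinary income tax:
  R$138,000 × 9% = R$12,420
  R$194,000 × 18% = R$34,920
  R$346,900 × 30% = R$104,070
  → R$151,410
  Less investment credit R$104,000 → R$47,410

Excess of supplementary minimum tax over ordinary income tax: R$204,935 − R$47,410 = R$157,525.

R$157,525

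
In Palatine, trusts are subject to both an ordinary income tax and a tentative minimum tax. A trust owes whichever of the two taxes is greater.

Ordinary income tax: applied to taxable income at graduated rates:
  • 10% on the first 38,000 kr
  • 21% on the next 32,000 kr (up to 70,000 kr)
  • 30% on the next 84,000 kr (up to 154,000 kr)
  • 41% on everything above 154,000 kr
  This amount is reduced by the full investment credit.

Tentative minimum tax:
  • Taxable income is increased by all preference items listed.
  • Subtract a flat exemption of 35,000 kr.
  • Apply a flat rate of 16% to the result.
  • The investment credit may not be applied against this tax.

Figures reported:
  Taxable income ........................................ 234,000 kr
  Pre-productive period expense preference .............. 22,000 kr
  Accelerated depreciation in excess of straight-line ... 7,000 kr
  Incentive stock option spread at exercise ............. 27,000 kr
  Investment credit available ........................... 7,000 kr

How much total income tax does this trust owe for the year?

61,520 kr

Tentative minimum tax:
  Adjusted income: 234,000 kr + 22,000 kr + 7,000 kr + 27,000 kr = 290,000 kr
  Less exemption 35,000 kr → base 255,000 kr
  255,000 kr × 16% = 40,800 kr

Ordinary income tax:
  38,000 kr × 10% = 3,800 kr
  32,000 kr × 21% = 6,720 kr
  84,000 kr × 30% = 25,200 kr
  80,000 kr × 41% = 32,800 kr
  → 68,520 kr
  Less investment credit 7,000 kr → 61,520 kr

61,520 kr > 40,800 kr, so the ordinary income tax governs.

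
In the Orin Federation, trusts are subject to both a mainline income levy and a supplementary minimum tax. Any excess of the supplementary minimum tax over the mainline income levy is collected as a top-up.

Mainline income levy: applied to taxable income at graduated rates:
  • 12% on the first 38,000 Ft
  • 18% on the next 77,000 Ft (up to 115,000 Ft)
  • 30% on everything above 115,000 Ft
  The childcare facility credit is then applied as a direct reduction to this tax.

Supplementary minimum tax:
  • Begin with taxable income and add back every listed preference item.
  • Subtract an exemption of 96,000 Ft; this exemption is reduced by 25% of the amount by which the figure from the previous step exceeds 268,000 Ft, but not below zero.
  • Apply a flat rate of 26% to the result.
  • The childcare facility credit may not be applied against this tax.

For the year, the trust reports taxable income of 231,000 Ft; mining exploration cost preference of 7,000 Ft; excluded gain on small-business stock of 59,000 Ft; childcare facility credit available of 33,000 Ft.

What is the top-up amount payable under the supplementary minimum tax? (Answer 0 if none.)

Mainline income levy:
  38,000 Ft × 12% = 4,560 Ft
  77,000 Ft × 18% = 13,860 Ft
  116,000 Ft × 30% = 34,800 Ft
  → 53,220 Ft
  Less childcare facility credit 33,000 Ft → 20,220 Ft

Supplementary minimum tax:
  Adjusted income: 231,000 Ft + 7,000 Ft + 59,000 Ft = 297,000 Ft
  Exemption: 96,000 Ft − 25% × (297,000 Ft − 268,000 Ft) = 96,000 Ft − 7,250 Ft = 88,750 Ft
  Base: 297,000 Ft − 88,750 Ft = 208,250 Ft
  208,250 Ft × 26% = 54,145 Ft

Excess of supplementary minimum tax over mainline income levy: 54,145 Ft − 20,220 Ft = 33,925 Ft.

33,925 Ft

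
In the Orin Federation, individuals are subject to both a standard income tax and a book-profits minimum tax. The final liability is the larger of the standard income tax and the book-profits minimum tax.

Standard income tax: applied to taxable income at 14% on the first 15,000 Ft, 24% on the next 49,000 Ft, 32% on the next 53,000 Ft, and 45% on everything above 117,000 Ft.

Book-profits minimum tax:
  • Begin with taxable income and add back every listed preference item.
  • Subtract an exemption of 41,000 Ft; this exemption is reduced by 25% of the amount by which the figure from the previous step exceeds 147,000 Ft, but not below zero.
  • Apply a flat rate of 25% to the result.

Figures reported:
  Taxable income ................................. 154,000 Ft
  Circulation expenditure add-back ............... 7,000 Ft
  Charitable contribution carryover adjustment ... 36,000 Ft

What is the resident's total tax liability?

47,470 Ft

Standard income tax:
  15,000 Ft × 14% = 2,100 Ft
  49,000 Ft × 24% = 11,760 Ft
  53,000 Ft × 32% = 16,960 Ft
  37,000 Ft × 45% = 16,650 Ft
  → 47,470 Ft

Book-profits minimum tax:
  Adjusted income: 154,000 Ft + 7,000 Ft + 36,000 Ft = 197,000 Ft
  Exemption: 41,000 Ft − 25% × (197,000 Ft − 147,000 Ft) = 41,000 Ft − 12,500 Ft = 28,500 Ft
  Base: 197,000 Ft − 28,500 Ft = 168,500 Ft
  168,500 Ft × 25% = 42,125 Ft

47,470 Ft > 42,125 Ft, so the standard income tax governs.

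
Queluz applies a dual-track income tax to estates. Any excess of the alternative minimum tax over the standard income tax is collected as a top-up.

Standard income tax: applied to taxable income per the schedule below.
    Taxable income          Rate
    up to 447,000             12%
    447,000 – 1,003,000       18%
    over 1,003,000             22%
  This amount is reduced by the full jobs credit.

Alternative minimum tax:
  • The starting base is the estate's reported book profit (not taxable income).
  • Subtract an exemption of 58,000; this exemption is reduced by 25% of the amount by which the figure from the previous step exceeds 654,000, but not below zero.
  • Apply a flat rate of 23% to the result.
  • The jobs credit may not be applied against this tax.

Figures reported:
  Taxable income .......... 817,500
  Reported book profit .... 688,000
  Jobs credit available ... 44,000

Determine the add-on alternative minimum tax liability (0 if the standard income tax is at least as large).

70,525

Alternative minimum tax:
  Base (reported book profit): 688,000
  Exemption: 58,000 − 25% × (688,000 − 654,000) = 58,000 − 8,500 = 49,500
  Base: 688,000 − 49,500 = 638,500
  638,500 × 23% = 146,855

Standard income tax:
  447,000 × 12% = 53,640
  370,500 × 18% = 66,690
  → 120,330
  Less jobs credit 44,000 → 76,330

Excess of alternative minimum tax over standard income tax: 146,855 − 76,330 = 70,525.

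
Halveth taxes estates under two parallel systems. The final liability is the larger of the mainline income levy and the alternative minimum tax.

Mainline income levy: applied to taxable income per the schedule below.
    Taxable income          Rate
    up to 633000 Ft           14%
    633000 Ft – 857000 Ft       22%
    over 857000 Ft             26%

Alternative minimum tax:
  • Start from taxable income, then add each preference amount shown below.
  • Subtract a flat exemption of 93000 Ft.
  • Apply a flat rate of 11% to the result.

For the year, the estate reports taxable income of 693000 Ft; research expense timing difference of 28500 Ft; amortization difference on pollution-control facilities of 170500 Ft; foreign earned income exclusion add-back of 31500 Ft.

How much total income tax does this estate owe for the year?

101820 Ft

Alternative minimum tax:
  Adjusted income: 693000 Ft + 28500 Ft + 170500 Ft + 31500 Ft = 923500 Ft
  Less exemption 93000 Ft → base 830500 Ft
  830500 Ft × 11% = 91355 Ft

Mainline income levy:
  633000 Ft × 14% = 88620 Ft
  60000 Ft × 22% = 13200 Ft
  → 101820 Ft

101820 Ft > 91355 Ft, so the mainline income levy governs.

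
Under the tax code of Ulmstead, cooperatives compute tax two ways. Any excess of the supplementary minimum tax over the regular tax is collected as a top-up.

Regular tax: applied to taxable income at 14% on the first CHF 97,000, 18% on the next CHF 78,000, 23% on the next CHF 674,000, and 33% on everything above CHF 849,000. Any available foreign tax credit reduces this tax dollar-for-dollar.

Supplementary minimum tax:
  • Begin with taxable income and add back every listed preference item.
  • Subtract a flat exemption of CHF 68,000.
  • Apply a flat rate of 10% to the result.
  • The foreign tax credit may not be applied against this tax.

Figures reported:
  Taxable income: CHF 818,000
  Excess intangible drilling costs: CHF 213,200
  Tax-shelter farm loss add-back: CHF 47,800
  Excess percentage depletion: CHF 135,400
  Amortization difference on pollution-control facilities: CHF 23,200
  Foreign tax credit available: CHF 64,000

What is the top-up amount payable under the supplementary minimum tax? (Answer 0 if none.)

CHF 5,450

Supplementary minimum tax:
  Adjusted income: CHF 818,000 + CHF 213,200 + CHF 47,800 + CHF 135,400 + CHF 23,200 = CHF 1,237,600
  Less exemption CHF 68,000 → base CHF 1,169,600
  CHF 1,169,600 × 10% = CHF 116,960

Regular tax:
  CHF 97,000 × 14% = CHF 13,580
  CHF 78,000 × 18% = CHF 14,040
  CHF 643,000 × 23% = CHF 147,890
  → CHF 175,510
  Less foreign tax credit CHF 64,000 → CHF 111,510

Excess of supplementary minimum tax over regular tax: CHF 116,960 − CHF 111,510 = CHF 5,450.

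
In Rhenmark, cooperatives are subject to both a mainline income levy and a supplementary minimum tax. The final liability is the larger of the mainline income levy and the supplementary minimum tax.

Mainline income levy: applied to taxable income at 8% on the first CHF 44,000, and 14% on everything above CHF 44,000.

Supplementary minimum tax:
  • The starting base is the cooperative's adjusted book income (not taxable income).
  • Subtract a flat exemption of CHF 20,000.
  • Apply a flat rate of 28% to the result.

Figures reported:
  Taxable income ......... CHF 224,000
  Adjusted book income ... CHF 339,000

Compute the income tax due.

Mainline income levy:
  CHF 44,000 × 8% = CHF 3,520
  CHF 180,000 × 14% = CHF 25,200
  → CHF 28,720

Supplementary minimum tax:
  Base (adjusted book income): CHF 339,000
  Less exemption CHF 20,000 → base CHF 319,000
  CHF 319,000 × 28% = CHF 89,320

CHF 89,320 > CHF 28,720, so the supplementary minimum tax is the binding amount.

CHF 89,320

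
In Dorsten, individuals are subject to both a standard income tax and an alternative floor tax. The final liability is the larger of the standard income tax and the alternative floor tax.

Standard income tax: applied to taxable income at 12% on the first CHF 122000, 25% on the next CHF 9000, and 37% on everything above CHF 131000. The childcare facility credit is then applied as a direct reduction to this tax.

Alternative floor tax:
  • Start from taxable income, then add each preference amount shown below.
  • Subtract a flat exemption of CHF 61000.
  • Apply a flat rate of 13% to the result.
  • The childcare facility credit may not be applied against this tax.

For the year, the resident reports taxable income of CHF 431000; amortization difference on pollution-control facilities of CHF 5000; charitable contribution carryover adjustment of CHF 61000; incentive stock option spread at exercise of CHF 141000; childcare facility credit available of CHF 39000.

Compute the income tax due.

Standard income tax:
  CHF 122000 × 12% = CHF 14640
  CHF 9000 × 25% = CHF 2250
  CHF 300000 × 37% = CHF 111000
  → CHF 127890
  Less childcare facility credit CHF 39000 → CHF 88890

Alternative floor tax:
  Adjusted income: CHF 431000 + CHF 5000 + CHF 61000 + CHF 141000 = CHF 638000
  Less exemption CHF 61000 → base CHF 577000
  CHF 577000 × 13% = CHF 75010

CHF 88890 > CHF 75010, so the standard income tax governs.

CHF 88890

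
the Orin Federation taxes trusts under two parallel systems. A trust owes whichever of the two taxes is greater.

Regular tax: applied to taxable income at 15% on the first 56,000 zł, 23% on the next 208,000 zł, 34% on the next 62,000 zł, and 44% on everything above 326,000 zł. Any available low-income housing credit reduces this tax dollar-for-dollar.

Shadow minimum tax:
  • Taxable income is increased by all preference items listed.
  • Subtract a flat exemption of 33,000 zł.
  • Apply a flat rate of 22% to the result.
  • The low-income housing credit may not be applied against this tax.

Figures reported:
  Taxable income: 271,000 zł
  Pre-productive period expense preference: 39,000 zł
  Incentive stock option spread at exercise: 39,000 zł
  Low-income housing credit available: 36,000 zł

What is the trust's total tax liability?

69,520 zł

Regular tax:
  56,000 zł × 15% = 8,400 zł
  208,000 zł × 23% = 47,840 zł
  7,000 zł × 34% = 2,380 zł
  → 58,620 zł
  Less low-income housing credit 36,000 zł → 22,620 zł

Shadow minimum tax:
  Adjusted income: 271,000 zł + 39,000 zł + 39,000 zł = 349,000 zł
  Less exemption 33,000 zł → base 316,000 zł
  316,000 zł × 22% = 69,520 zł

69,520 zł > 22,620 zł, so the shadow minimum tax is the binding amount.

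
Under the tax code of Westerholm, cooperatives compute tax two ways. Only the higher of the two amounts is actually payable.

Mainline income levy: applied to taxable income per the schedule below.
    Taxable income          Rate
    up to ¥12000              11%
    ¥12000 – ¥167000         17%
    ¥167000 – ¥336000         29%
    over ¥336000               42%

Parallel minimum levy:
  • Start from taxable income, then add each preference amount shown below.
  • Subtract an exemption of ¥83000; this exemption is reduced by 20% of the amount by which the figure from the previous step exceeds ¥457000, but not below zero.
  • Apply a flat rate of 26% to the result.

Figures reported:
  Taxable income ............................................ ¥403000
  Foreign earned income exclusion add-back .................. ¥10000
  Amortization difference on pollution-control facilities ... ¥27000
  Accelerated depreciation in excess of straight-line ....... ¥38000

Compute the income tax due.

Parallel minimum levy:
  Adjusted income: ¥403000 + ¥10000 + ¥27000 + ¥38000 = ¥478000
  Exemption: ¥83000 − 20% × (¥478000 − ¥457000) = ¥83000 − ¥4200 = ¥78800
  Base: ¥478000 − ¥78800 = ¥399200
  ¥399200 × 26% = ¥103792

Mainline income levy:
  ¥12000 × 11% = ¥1320
  ¥155000 × 17% = ¥26350
  ¥169000 × 29% = ¥49010
  ¥67000 × 42% = ¥28140
  → ¥104820

¥104820 > ¥103792, so the mainline income levy governs.

¥104820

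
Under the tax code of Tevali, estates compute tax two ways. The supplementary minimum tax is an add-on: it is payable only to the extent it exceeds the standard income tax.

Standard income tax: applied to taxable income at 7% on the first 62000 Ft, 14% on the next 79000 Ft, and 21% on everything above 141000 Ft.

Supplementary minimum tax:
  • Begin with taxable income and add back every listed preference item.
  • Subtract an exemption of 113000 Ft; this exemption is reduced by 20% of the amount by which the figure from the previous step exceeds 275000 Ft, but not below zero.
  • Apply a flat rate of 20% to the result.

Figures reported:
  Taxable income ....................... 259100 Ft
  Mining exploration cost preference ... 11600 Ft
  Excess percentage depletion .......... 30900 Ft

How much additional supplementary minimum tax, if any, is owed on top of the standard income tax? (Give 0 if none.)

0 Ft

Standard income tax:
  62000 Ft × 7% = 4340 Ft
  79000 Ft × 14% = 11060 Ft
  118100 Ft × 21% = 24801 Ft
  → 40201 Ft

Supplementary minimum tax:
  Adjusted income: 259100 Ft + 11600 Ft + 30900 Ft = 301600 Ft
  Exemption: 113000 Ft − 20% × (301600 Ft − 275000 Ft) = 113000 Ft − 5320 Ft = 107680 Ft
  Base: 301600 Ft − 107680 Ft = 193920 Ft
  193920 Ft × 20% = 38784 Ft

38784 Ft ≤ 40201 Ft, so no add-on is due.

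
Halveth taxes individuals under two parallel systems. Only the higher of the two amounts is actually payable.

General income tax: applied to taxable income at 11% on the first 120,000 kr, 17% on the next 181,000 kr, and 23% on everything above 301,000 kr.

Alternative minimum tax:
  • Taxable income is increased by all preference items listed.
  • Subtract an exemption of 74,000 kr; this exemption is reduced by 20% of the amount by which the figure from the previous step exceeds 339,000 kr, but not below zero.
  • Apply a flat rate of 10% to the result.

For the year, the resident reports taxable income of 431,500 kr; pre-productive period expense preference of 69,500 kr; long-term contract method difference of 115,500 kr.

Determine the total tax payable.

73,985 kr

General income tax:
  120,000 kr × 11% = 13,200 kr
  181,000 kr × 17% = 30,770 kr
  130,500 kr × 23% = 30,015 kr
  → 73,985 kr

Alternative minimum tax:
  Adjusted income: 431,500 kr + 69,500 kr + 115,500 kr = 616,500 kr
  Exemption: 74,000 kr − 20% × (616,500 kr − 339,000 kr) = 74,000 kr − 55,500 kr = 18,500 kr
  Base: 616,500 kr − 18,500 kr = 598,000 kr
  598,000 kr × 10% = 59,800 kr

73,985 kr > 59,800 kr, so the general income tax governs.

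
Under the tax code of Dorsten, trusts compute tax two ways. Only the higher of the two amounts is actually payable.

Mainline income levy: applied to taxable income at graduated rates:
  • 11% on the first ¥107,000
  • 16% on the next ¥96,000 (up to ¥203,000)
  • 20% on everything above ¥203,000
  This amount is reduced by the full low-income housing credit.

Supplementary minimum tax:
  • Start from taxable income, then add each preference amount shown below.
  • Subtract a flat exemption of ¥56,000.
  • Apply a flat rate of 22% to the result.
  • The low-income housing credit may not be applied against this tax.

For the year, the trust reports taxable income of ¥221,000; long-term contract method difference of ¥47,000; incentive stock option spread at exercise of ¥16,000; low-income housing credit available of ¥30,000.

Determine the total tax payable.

¥50,160

Mainline income levy:
  ¥107,000 × 11% = ¥11,770
  ¥96,000 × 16% = ¥15,360
  ¥18,000 × 20% = ¥3,600
  → ¥30,730
  Less low-income housing credit ¥30,000 → ¥730

Supplementary minimum tax:
  Adjusted income: ¥221,000 + ¥47,000 + ¥16,000 = ¥284,000
  Less exemption ¥56,000 → base ¥228,000
  ¥228,000 × 22% = ¥50,160

¥50,160 > ¥730, so the supplementary minimum tax is the binding amount.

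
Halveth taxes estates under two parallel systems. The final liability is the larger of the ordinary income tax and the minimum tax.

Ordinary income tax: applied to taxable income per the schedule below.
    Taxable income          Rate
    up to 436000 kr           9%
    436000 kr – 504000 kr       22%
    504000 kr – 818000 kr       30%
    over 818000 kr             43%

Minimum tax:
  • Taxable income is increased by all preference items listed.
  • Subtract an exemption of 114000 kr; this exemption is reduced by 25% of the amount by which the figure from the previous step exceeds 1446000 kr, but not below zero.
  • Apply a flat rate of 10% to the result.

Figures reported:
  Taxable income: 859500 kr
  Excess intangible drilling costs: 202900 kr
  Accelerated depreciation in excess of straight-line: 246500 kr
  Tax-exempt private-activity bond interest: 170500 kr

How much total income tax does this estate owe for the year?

166245 kr

Minimum tax:
  Adjusted income: 859500 kr + 202900 kr + 246500 kr + 170500 kr = 1479400 kr
  Exemption: 114000 kr − 25% × (1479400 kr − 1446000 kr) = 114000 kr − 8350 kr = 105650 kr
  Base: 1479400 kr − 105650 kr = 1373750 kr
  1373750 kr × 10% = 137375 kr

Ordinary income tax:
  436000 kr × 9% = 39240 kr
  68000 kr × 22% = 14960 kr
  314000 kr × 30% = 94200 kr
  41500 kr × 43% = 17845 kr
  → 166245 kr

166245 kr > 137375 kr, so the ordinary income tax governs.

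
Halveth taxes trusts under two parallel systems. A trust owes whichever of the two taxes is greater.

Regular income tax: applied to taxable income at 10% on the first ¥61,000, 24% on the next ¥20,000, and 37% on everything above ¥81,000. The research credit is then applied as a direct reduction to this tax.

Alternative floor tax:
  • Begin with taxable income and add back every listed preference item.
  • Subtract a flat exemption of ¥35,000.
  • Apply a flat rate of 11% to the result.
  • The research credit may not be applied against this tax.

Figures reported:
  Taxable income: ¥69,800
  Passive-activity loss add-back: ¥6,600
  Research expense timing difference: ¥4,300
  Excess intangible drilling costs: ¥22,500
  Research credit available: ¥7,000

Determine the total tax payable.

Alternative floor tax:
  Adjusted income: ¥69,800 + ¥6,600 + ¥4,300 + ¥22,500 = ¥103,200
  Less exemption ¥35,000 → base ¥68,200
  ¥68,200 × 11% = ¥7,502

Regular income tax:
  ¥61,000 × 10% = ¥6,100
  ¥8,800 × 24% = ¥2,112
  → ¥8,212
  Less research credit ¥7,000 → ¥1,212

¥7,502 > ¥1,212, so the alternative floor tax is the binding amount.

¥7,502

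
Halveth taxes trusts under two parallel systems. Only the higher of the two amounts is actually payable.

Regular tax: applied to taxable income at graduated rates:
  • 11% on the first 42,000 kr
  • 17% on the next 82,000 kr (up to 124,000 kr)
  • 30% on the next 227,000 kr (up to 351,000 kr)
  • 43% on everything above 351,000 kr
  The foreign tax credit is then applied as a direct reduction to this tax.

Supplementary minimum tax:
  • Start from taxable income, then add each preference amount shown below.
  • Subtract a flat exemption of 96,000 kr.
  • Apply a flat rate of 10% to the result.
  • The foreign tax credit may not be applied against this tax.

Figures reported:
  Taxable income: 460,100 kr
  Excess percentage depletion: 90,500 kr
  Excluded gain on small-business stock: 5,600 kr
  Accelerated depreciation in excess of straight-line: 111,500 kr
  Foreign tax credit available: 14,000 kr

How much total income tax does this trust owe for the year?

119,573 kr

Supplementary minimum tax:
  Adjusted income: 460,100 kr + 90,500 kr + 5,600 kr + 111,500 kr = 667,700 kr
  Less exemption 96,000 kr → base 571,700 kr
  571,700 kr × 10% = 57,170 kr

Regular tax:
  42,000 kr × 11% = 4,620 kr
  82,000 kr × 17% = 13,940 kr
  227,000 kr × 30% = 68,100 kr
  109,100 kr × 43% = 46,913 kr
  → 133,573 kr
  Less foreign tax credit 14,000 kr → 119,573 kr

119,573 kr > 57,170 kr, so the regular tax governs.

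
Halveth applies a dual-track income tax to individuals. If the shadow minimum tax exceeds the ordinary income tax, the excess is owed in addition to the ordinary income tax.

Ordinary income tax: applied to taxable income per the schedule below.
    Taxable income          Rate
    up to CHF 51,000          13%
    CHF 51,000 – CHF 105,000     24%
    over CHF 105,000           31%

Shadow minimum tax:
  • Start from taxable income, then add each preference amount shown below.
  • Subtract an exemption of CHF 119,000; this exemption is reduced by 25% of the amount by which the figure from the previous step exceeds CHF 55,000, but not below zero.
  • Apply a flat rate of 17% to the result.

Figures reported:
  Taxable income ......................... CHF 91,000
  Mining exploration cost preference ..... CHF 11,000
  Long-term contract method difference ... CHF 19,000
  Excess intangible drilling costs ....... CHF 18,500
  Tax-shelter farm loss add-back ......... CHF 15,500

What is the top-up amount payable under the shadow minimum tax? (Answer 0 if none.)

Ordinary income tax:
  CHF 51,000 × 13% = CHF 6,630
  CHF 40,000 × 24% = CHF 9,600
  → CHF 16,230

Shadow minimum tax:
  Adjusted income: CHF 91,000 + CHF 11,000 + CHF 19,000 + CHF 18,500 + CHF 15,500 = CHF 155,000
  Exemption: CHF 119,000 − 25% × (CHF 155,000 − CHF 55,000) = CHF 119,000 − CHF 25,000 = CHF 94,000
  Base: CHF 155,000 − CHF 94,000 = CHF 61,000
  CHF 61,000 × 17% = CHF 10,370

CHF 10,370 ≤ CHF 16,230, so no add-on is due.

CHF 0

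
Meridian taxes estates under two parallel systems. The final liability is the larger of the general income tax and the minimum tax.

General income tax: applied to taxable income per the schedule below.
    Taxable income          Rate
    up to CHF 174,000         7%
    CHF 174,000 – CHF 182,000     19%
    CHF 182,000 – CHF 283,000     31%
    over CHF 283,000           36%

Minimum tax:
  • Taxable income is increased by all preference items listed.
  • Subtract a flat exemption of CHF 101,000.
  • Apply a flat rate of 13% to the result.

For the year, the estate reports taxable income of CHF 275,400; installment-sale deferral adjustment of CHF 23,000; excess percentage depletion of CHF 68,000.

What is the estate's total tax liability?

General income tax:
  CHF 174,000 × 7% = CHF 12,180
  CHF 8,000 × 19% = CHF 1,520
  CHF 93,400 × 31% = CHF 28,954
  → CHF 42,654

Minimum tax:
  Adjusted income: CHF 275,400 + CHF 23,000 + CHF 68,000 = CHF 366,400
  Less exemption CHF 101,000 → base CHF 265,400
  CHF 265,400 × 13% = CHF 34,502

CHF 42,654 > CHF 34,502, so the general income tax governs.

CHF 42,654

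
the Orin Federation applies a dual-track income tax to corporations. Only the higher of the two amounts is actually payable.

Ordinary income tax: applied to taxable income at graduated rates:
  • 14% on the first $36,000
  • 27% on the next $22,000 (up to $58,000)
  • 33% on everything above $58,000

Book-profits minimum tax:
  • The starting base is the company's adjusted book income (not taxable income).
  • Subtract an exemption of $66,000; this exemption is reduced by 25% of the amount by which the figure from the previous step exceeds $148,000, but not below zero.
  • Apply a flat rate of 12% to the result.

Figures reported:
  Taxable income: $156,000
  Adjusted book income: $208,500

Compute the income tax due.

$43,320

Ordinary income tax:
  $36,000 × 14% = $5,040
  $22,000 × 27% = $5,940
  $98,000 × 33% = $32,340
  → $43,320

Book-profits minimum tax:
  Base (adjusted book income): $208,500
  Exemption: $66,000 − 25% × ($208,500 − $148,000) = $66,000 − $15,125 = $50,875
  Base: $208,500 − $50,875 = $157,625
  $157,625 × 12% = $18,915

$43,320 > $18,915, so the ordinary income tax governs.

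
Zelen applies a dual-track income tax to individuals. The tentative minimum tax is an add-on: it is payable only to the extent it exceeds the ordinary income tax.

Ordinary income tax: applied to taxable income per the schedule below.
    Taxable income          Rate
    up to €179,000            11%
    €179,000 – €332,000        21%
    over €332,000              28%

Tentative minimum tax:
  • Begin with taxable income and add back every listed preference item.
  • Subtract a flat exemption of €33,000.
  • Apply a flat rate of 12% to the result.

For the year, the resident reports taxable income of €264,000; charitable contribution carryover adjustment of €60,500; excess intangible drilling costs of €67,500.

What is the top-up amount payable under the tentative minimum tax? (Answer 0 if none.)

€5,540

Ordinary income tax:
  €179,000 × 11% = €19,690
  €85,000 × 21% = €17,850
  → €37,540

Tentative minimum tax:
  Adjusted income: €264,000 + €60,500 + €67,500 = €392,000
  Less exemption €33,000 → base €359,000
  €359,000 × 12% = €43,080

Excess of tentative minimum tax over ordinary income tax: €43,080 − €37,540 = €5,540.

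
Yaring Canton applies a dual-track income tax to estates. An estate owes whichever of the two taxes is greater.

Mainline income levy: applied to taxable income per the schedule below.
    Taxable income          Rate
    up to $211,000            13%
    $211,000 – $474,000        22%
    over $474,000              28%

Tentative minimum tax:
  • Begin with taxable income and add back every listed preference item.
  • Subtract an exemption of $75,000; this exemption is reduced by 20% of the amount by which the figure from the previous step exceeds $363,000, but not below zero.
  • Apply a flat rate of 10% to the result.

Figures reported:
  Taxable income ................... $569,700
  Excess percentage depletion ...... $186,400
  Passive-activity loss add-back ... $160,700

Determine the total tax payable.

$112,086

Mainline income levy:
  $211,000 × 13% = $27,430
  $263,000 × 22% = $57,860
  $95,700 × 28% = $26,796
  → $112,086

Tentative minimum tax:
  Adjusted income: $569,700 + $186,400 + $160,700 = $916,800
  Exemption: 20% × ($916,800 − $363,000) = $110,760 ≥ $75,000, so the exemption is fully phased out
  Base: $916,800 − $0 = $916,800
  $916,800 × 10% = $91,680

$112,086 > $91,680, so the mainline income levy governs.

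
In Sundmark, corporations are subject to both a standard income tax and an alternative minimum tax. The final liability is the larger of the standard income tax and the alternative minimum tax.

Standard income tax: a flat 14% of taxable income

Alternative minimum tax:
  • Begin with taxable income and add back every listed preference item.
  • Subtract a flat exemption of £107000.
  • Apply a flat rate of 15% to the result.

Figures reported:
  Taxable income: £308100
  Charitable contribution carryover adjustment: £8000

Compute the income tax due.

Standard income tax:
  £308100 × 14% = £43134

Alternative minimum tax:
  Adjusted income: £308100 + £8000 = £316100
  Less exemption £107000 → base £209100
  £209100 × 15% = £31365

£43134 > £31365, so the standard income tax governs.

£43134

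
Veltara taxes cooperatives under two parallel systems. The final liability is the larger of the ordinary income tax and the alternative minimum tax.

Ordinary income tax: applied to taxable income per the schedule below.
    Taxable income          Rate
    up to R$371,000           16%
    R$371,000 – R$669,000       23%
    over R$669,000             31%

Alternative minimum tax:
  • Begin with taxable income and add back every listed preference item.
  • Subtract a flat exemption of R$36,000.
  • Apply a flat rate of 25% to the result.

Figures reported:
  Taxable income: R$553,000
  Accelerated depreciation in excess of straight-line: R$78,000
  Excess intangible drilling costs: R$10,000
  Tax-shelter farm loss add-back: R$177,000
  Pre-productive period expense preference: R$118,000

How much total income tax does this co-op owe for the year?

Alternative minimum tax:
  Adjusted income: R$553,000 + R$78,000 + R$10,000 + R$177,000 + R$118,000 = R$936,000
  Less exemption R$36,000 → base R$900,000
  R$900,000 × 25% = R$225,000

Ordinary income tax:
  R$371,000 × 16% = R$59,360
  R$182,000 × 23% = R$41,860
  → R$101,220

R$225,000 > R$101,220, so the alternative minimum tax is the binding amount.

R$225,000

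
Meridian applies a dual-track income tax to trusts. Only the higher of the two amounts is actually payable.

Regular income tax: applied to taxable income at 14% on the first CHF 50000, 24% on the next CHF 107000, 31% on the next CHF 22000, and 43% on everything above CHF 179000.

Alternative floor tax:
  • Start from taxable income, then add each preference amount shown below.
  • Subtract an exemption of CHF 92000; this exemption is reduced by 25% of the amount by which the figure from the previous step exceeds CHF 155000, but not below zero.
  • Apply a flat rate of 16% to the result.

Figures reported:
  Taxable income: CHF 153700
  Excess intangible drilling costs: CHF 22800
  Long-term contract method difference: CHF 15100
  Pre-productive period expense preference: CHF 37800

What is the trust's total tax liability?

CHF 31888

Regular income tax:
  CHF 50000 × 14% = CHF 7000
  CHF 103700 × 24% = CHF 24888
  → CHF 31888

Alternative floor tax:
  Adjusted income: CHF 153700 + CHF 22800 + CHF 15100 + CHF 37800 = CHF 229400
  Exemption: CHF 92000 − 25% × (CHF 229400 − CHF 155000) = CHF 92000 − CHF 18600 = CHF 73400
  Base: CHF 229400 − CHF 73400 = CHF 156000
  CHF 156000 × 16% = CHF 24960

CHF 31888 > CHF 24960, so the regular income tax governs.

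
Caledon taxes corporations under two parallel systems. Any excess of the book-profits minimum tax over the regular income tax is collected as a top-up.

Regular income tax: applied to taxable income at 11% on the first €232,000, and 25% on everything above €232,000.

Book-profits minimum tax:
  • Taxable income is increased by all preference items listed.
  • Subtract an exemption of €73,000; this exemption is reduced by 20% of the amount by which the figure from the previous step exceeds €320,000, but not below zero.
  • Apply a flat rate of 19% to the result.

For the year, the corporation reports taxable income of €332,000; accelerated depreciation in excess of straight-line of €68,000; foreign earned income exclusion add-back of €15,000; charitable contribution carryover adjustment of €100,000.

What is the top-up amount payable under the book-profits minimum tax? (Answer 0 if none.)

€40,870

Book-profits minimum tax:
  Adjusted income: €332,000 + €68,000 + €15,000 + €100,000 = €515,000
  Exemption: €73,000 − 20% × (€515,000 − €320,000) = €73,000 − €39,000 = €34,000
  Base: €515,000 − €34,000 = €481,000
  €481,000 × 19% = €91,390

Regular income tax:
  €232,000 × 11% = €25,520
  €100,000 × 25% = €25,000
  → €50,520

Excess of book-profits minimum tax over regular income tax: €91,390 − €50,520 = €40,870.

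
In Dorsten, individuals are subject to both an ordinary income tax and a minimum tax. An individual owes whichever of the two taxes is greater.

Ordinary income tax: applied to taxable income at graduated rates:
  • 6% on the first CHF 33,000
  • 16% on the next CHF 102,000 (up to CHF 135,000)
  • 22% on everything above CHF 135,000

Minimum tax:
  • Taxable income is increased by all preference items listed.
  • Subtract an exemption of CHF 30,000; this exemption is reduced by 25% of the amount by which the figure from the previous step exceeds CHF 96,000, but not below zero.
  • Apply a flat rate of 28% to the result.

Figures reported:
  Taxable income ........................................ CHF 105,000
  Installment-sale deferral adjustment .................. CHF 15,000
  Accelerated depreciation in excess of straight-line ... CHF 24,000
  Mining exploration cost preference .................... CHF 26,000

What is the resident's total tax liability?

Minimum tax:
  Adjusted income: CHF 105,000 + CHF 15,000 + CHF 24,000 + CHF 26,000 = CHF 170,000
  Exemption: CHF 30,000 − 25% × (CHF 170,000 − CHF 96,000) = CHF 30,000 − CHF 18,500 = CHF 11,500
  Base: CHF 170,000 − CHF 11,500 = CHF 158,500
  CHF 158,500 × 28% = CHF 44,380

Ordinary income tax:
  CHF 33,000 × 6% = CHF 1,980
  CHF 72,000 × 16% = CHF 11,520
  → CHF 13,500

CHF 44,380 > CHF 13,500, so the minimum tax is the binding amount.

CHF 44,380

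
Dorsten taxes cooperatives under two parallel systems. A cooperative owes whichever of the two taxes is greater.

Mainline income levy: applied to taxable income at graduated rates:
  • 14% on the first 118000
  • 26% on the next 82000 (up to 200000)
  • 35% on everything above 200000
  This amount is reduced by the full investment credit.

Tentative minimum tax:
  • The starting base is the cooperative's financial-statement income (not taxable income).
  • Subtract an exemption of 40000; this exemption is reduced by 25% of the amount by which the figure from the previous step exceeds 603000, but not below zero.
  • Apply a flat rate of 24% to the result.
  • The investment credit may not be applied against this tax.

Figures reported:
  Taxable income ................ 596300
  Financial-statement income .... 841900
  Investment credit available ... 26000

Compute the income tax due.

202056

Tentative minimum tax:
  Base (financial-statement income): 841900
  Exemption: 25% × (841900 − 603000) = 59725 ≥ 40000, so the exemption is fully phased out
  Base: 841900 − 0 = 841900
  841900 × 24% = 202056

Mainline income levy:
  118000 × 14% = 16520
  82000 × 26% = 21320
  396300 × 35% = 138705
  → 176545
  Less investment credit 26000 → 150545

202056 > 150545, so the tentative minimum tax is the binding amount.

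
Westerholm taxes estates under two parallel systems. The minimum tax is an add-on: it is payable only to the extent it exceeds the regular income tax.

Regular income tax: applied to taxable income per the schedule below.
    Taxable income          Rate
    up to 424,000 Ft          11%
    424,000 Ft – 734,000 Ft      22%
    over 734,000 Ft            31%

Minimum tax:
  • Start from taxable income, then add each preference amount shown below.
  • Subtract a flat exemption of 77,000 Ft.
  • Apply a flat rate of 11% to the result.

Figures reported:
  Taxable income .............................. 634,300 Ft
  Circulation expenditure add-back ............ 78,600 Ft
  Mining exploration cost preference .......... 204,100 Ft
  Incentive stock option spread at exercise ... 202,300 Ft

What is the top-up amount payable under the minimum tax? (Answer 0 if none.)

21,747 Ft

Regular income tax:
  424,000 Ft × 11% = 46,640 Ft
  210,300 Ft × 22% = 46,266 Ft
  → 92,906 Ft

Minimum tax:
  Adjusted income: 634,300 Ft + 78,600 Ft + 204,100 Ft + 202,300 Ft = 1,119,300 Ft
  Less exemption 77,000 Ft → base 1,042,300 Ft
  1,042,300 Ft × 11% = 114,653 Ft

Excess of minimum tax over regular income tax: 114,653 Ft − 92,906 Ft = 21,747 Ft.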